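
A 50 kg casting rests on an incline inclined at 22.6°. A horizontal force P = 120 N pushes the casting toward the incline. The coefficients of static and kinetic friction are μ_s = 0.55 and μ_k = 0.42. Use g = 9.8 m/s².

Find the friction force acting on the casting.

f ≈ 77.5 N (up the incline)

Normal direction: N = m g cos θ + P sin θ = 498.5 N.
Parallel to the incline: P cos θ − m g sin θ = 110.8 − 188.3 = -77.52 N; the friction needed to balance this is 77.52 N acting up the slope.
Maximum static friction: μ_s N = 0.55 × 498.5 = 274.2 N.
|f_req| = 77.52 ≤ 274.2 N → the casting is in equilibrium; friction equals the required value.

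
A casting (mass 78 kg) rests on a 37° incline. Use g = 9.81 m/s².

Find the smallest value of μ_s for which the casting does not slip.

At the slip threshold m g sin θ = μ_s m g cos θ, so μ_s,min = tan θ.
μ_s,min = tan 37° = 0.754.

μ_s,min ≈ 0.754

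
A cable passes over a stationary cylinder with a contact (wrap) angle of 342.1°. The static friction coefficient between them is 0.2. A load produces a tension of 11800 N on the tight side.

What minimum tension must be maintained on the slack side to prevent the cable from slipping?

T_min ≈ 3570 N

Capstan equation at impending slip: T_tight/T_slack = e^{μβ}.
β = 342.1° = 5.971 rad; e^{μβ} = e^{0.2×5.971} = 3.301.
T_slack = T_tight / e^{μβ} = 11800 / 3.301 = 3570 N.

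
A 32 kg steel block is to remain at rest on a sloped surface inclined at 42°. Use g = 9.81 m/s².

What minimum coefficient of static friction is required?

At the slip threshold m g sin θ = μ_s m g cos θ, so μ_s,min = tan θ.
μ_s,min = tan 42° = 0.9.

μ_s,min ≈ 0.9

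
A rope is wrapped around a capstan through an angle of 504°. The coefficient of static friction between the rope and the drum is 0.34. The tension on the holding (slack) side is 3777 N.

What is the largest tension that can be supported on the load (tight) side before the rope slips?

At impending slip the capstan equation gives T₂/T₁ = e^{μβ} with β in radians.
β = 504° × π/180 = 8.796 rad.
e^{μβ} = e^{0.34×8.796} = 19.9.
T₂ = T₁ · e^{μβ} = 3777 × 19.9 = 75200 N.

T_max ≈ 75200 N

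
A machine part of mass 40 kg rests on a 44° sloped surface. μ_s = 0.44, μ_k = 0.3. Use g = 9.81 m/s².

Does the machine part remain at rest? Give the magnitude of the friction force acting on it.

f ≈ 84.7 N

N = m g cos θ = 282 N.
Down-slope weight component: m g sin θ = 273 N.
μ_s N = 124 N.
273 > 124 N, so it slides; kinetic friction f = μ_k N = 0.3×282 = 84.7 N.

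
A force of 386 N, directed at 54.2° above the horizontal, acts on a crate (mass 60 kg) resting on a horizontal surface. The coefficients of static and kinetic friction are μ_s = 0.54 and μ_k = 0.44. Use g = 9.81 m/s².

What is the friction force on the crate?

f ≈ 121 N

The vertical component of P reduces the normal force: N = m g − P sin α = 588.6 − 313.1 = 275.5 N.
Horizontally, friction must balance P cos α = 225.8 N.
The static-friction limit is μ_s N = 148.8 N.
225.8 > 148.8 N → the crate slides; f = μ_k N = 0.44×275.5 = 121 N.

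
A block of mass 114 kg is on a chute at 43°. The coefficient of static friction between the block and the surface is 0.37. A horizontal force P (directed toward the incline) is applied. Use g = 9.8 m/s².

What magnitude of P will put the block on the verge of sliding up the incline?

P ≈ 2220 N

At impending motion up the slope, friction acts down-slope at its limit: f = μ_s N.
Perpendicular to the incline: N = m g cos θ + P sin θ.
Along the incline: P cos θ = m g sin θ + μ_s N = m g sin θ + μ_s (m g cos θ + P sin θ).
Solving, P (cos θ − μ_s sin θ) = m g (sin θ + μ_s cos θ), so P = 114×9.8×(sin 43° + 0.37 cos 43°)/(cos 43° − 0.37 sin 43°) = 1120×0.9526/0.479 = 2220 N.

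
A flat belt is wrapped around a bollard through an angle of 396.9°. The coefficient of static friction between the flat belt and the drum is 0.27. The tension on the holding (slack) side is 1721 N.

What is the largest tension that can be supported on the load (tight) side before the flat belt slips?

T_max ≈ 11200 N

At impending slip the capstan equation gives T₂/T₁ = e^{μβ} with β in radians.
β = 396.9° × π/180 = 6.927 rad.
e^{μβ} = e^{0.27×6.927} = 6.491.
T₂ = T₁ · e^{μβ} = 1721 × 6.491 = 11200 N.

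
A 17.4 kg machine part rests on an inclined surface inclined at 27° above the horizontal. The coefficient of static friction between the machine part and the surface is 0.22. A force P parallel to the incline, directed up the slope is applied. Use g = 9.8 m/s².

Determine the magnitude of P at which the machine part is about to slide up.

At impending motion up the slope, friction acts down-slope at its limit: f = μ_s N.
P is parallel to the surface, so N = m g cos θ = 152 N.
Along the incline: P = m g sin θ + μ_s N = 77.4 + 0.22×152 = 111 N.

P ≈ 111 N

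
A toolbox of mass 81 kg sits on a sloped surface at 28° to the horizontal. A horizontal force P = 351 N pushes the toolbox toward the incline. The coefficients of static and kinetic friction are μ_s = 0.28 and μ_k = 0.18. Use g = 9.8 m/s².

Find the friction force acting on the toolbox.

f ≈ 62.8 N (up the incline)

The horizontal push has a component P sin θ into the surface, so N = m g cos θ + P sin θ = 700.9 + 164.8 = 865.7 N.
Parallel to the incline: P cos θ − m g sin θ = 309.9 − 372.7 = -62.75 N; the friction needed to balance this is 62.75 N acting up the slope.
Maximum static friction: μ_s N = 0.28 × 865.7 = 242.4 N.
|f_req| = 62.75 ≤ 242.4 N → the toolbox is in equilibrium; friction equals the required value.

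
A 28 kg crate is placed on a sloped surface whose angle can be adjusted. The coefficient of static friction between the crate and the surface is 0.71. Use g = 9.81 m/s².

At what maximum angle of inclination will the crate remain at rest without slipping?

θ_max ≈ 35.4°

At the slip threshold, m g sin θ = μ_s · m g cos θ, so tan θ = μ_s.
θ_max = arctan(0.71) = 35.4°.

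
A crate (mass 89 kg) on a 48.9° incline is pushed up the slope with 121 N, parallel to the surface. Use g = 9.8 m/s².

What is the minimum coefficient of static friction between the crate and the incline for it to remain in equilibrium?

N = m g cos θ = 573.4 N.
Friction must make up the shortfall along the incline: f = m g sin θ − P = 657.3 − 121 = 536.3 N.
At the threshold f = μ_s N, so μ_s,min = 536.3/573.4 = 0.935.

μ_s,min ≈ 0.935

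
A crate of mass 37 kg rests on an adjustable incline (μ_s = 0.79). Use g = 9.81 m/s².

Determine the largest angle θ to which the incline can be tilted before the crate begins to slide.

At the slip threshold, m g sin θ = μ_s · m g cos θ, so tan θ = μ_s.
θ_max = arctan(0.79) = 38.3°.

θ_max ≈ 38.3°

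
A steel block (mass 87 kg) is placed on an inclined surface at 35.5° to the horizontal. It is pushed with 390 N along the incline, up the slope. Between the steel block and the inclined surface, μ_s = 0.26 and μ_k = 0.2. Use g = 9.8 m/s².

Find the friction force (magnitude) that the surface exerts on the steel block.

Normal force: N = m g cos θ = 87 × 9.8 × cos 35.5° = 694.1 N.
For equilibrium along the incline the friction force must supply f = m g sin θ − P = 495.1 − 390 = 105.1 N (positive meaning up-slope).
The static-friction ceiling is μ_s N = 0.26 × 694.1 = 180.5 N.
Since |105.1| ≤ 180.5 N, static friction is sufficient; f equals the required value, not μ_s N.

f ≈ 105 N (up the incline)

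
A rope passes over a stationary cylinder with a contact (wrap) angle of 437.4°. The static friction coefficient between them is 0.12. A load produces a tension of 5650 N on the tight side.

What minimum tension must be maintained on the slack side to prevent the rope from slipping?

T_min ≈ 2260 N

Capstan equation at impending slip: T_tight/T_slack = e^{μβ}.
β = 437.4° = 7.634 rad; e^{μβ} = e^{0.12×7.634} = 2.499.
T_slack = T_tight / e^{μβ} = 5650 / 2.499 = 2260 N.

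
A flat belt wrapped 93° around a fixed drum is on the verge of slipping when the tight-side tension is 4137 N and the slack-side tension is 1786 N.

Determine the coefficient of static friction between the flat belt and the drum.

T₂/T₁ = e^{μβ} → μ = ln(T₂/T₁)/β.
β = 93° = 1.623 rad.
μ = ln(4137/1786)/1.623 = ln(2.316)/1.623 = 0.518.

μ ≈ 0.518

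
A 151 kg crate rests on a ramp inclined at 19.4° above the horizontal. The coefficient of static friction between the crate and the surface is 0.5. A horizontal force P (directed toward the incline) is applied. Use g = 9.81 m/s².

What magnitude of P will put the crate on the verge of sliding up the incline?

At impending motion up the slope, friction acts down-slope at its limit: f = μ_s N.
Perpendicular to the incline: N = m g cos θ + P sin θ.
Along the incline: P cos θ = m g sin θ + μ_s N = m g sin θ + μ_s (m g cos θ + P sin θ).
Solving, P (cos θ − μ_s sin θ) = m g (sin θ + μ_s cos θ), so P = 151×9.81×(sin 19.4° + 0.5 cos 19.4°)/(cos 19.4° − 0.5 sin 19.4°) = 1480×0.8038/0.7771 = 1530 N.

P ≈ 1530 N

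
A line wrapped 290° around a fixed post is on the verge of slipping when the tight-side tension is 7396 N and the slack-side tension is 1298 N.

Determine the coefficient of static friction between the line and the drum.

T₂/T₁ = e^{μβ} → μ = ln(T₂/T₁)/β.
β = 290° = 5.061 rad.
μ = ln(7396/1298)/5.061 = ln(5.698)/5.061 = 0.344.

μ ≈ 0.344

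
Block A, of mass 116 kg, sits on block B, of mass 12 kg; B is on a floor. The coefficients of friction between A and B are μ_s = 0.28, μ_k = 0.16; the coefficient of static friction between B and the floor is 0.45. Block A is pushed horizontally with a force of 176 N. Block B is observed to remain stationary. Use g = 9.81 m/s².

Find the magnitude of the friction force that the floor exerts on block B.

f ≈ 176 N

The normal force B exerts on A is simply A's weight, N₁ = 1138 N.
Maximum static friction on A from B: μ_s N₁ = 0.28×1138 = 318.6 N.
P = 176 N is within that limit, so A and B move together (both at rest); the A–B friction is simply f₁ = P = 176 N.
By Newton's third law B feels 176 N forward from A. With B stationary, the floor's static friction on B balances it: f₂ = 176 N (well within μ_s(m_A+m_B)g = 565.1 N).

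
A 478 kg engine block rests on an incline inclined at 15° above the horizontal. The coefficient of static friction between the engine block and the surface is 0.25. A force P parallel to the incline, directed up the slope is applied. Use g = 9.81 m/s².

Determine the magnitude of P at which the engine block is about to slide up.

At impending motion up the slope, friction acts down-slope at its limit: f = μ_s N.
P is parallel to the surface, so N = m g cos θ = 4530 N.
Along the incline: P = m g sin θ + μ_s N = 1210 + 0.25×4530 = 2350 N.

P ≈ 2350 N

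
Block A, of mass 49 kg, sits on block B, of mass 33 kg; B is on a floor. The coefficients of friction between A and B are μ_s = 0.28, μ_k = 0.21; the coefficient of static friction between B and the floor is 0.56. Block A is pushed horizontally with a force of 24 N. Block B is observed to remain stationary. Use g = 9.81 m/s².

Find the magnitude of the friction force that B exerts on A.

f ≈ 24 N

The normal force B exerts on A is simply A's weight, N₁ = 480.7 N.
Maximum static friction on A from B: μ_s N₁ = 0.28×480.7 = 134.6 N.
Since P = 24 N ≤ 134.6 N, A does not slip on B; friction on A equals P = 24 N.
By Newton's third law B feels 24 N forward from A. With B stationary, the floor's static friction on B balances it: f₂ = 24 N (well within μ_s(m_A+m_B)g = 450.5 N).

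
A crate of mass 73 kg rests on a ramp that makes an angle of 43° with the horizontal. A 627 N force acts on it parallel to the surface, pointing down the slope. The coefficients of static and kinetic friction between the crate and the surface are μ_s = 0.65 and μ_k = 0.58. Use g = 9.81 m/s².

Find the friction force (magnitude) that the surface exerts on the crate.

Normal force: N = m g cos θ = 73 × 9.81 × cos 43° = 523.7 N.
For equilibrium along the incline the friction force must supply f = m g sin θ + P = 488.4 + 627 = 1115 N (positive meaning up-slope).
The static-friction ceiling is μ_s N = 0.65 × 523.7 = 340.4 N.
|1115| exceeds 340.4 N, so the crate slips down-slope; friction is kinetic, f = μ_k N = 0.58×523.7 = 304 N.

f ≈ 304 N (up the incline)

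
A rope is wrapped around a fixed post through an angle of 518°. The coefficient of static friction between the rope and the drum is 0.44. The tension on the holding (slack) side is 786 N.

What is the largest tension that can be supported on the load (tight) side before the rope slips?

T_max ≈ 42000 N

At impending slip the capstan equation gives T₂/T₁ = e^{μβ} with β in radians.
β = 518° × π/180 = 9.041 rad.
e^{μβ} = e^{0.44×9.041} = 53.41.
T₂ = T₁ · e^{μβ} = 786 × 53.41 = 42000 N.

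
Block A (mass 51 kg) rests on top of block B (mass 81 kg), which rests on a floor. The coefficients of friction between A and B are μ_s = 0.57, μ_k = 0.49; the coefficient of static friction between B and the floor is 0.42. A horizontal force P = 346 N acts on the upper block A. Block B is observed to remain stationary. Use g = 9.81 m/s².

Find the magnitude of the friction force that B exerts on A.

Between the blocks, N₁ = m_A g = 500.3 N.
Maximum static friction on A from B: μ_s N₁ = 0.57×500.3 = 285.2 N.
Since P = 346 N > 285.2 N, A slides on B; the A–B friction is kinetic: f₁ = μ_k N₁ = 0.49×500.3 = 245 N.
B experiences an equal 245 N forward from A (third law). B is in equilibrium, so the floor supplies f₂ = 245 N of static friction (limit μ_s(m_A+m_B)g = 543.9 N, not exceeded).

f ≈ 245 N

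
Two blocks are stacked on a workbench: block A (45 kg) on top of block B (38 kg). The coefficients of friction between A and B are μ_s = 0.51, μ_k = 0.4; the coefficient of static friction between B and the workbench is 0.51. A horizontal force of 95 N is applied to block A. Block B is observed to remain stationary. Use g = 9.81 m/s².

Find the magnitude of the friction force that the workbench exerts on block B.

f ≈ 95 N

Normal force at the A–B interface: N₁ = m_A g = 441.5 N.
Maximum static friction on A from B: μ_s N₁ = 0.51×441.5 = 225.1 N.
P = 95 N is within that limit, so A and B move together (both at rest); the A–B friction is simply f₁ = P = 95 N.
B experiences an equal 95 N forward from A (third law). B is in equilibrium, so the floor supplies f₂ = 95 N of static friction (limit μ_s(m_A+m_B)g = 415.3 N, not exceeded).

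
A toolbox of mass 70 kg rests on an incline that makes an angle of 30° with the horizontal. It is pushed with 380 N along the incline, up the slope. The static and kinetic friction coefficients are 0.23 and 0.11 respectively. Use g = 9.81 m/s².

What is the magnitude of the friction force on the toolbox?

f ≈ 36.7 N (down the incline)

The normal reaction is N = m g cos θ = 594.7 N.
Parallel to the incline, ΣF = 0 gives f = m g sin θ − P = 343.3 − 380 = -36.65 N (up-slope positive).
The static-friction ceiling is μ_s N = 0.23 × 594.7 = 136.8 N.
Since |-36.65| ≤ 136.8 N, the toolbox remains in static equilibrium and friction takes exactly the required value.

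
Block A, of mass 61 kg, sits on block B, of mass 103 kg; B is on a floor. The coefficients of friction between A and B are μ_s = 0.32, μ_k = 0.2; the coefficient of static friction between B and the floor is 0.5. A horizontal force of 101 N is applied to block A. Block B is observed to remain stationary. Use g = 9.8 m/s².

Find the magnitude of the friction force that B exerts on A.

The normal force B exerts on A is simply A's weight, N₁ = 597.8 N.
Maximum static friction on A from B: μ_s N₁ = 0.32×597.8 = 191.3 N.
P = 101 N is within that limit, so A and B move together (both at rest); the A–B friction is simply f₁ = P = 101 N.
By Newton's third law B feels 101 N forward from A. With B stationary, the floor's static friction on B balances it: f₂ = 101 N (well within μ_s(m_A+m_B)g = 803.6 N).

f ≈ 101 N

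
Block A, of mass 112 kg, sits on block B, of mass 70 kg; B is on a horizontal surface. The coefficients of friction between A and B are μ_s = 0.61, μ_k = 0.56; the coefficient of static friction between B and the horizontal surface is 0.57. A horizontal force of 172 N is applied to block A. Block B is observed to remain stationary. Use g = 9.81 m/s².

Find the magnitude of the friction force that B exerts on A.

Between the blocks, N₁ = m_A g = 1099 N.
Maximum static friction on A from B: μ_s N₁ = 0.61×1099 = 670.2 N.
Since P = 172 N ≤ 670.2 N, A does not slip on B; friction on A equals P = 172 N.
By Newton's third law B feels 172 N forward from A. With B stationary, the floor's static friction on B balances it: f₂ = 172 N (well within μ_s(m_A+m_B)g = 1018 N).

f ≈ 172 N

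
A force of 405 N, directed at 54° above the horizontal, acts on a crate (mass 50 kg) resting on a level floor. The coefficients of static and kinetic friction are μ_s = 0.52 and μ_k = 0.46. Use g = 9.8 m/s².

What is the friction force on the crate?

N = m g − P sin α = 490 − 405×sin 54° = 162.3 N.
Horizontally, friction must balance P cos α = 238.1 N.
The static-friction limit is μ_s N = 84.42 N.
The required friction exceeds μ_s N, so the crate moves and f = μ_k N = 74.7 N.

f ≈ 74.7 N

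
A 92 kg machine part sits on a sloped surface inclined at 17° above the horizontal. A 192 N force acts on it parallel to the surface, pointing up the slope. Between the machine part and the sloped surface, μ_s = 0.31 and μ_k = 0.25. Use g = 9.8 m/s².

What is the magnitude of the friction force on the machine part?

Perpendicular to the surface, N = m g cos θ = 92·9.8·cos 17° = 862.2 N.
The friction needed for equilibrium is m g sin θ − P = 263.6 − 192 = 71.6 N, measured positive up-slope.
Maximum static friction available: μ_s N = 0.31 × 862.2 = 267.3 N.
Since |71.6| ≤ 267.3 N, the machine part remains in static equilibrium and friction takes exactly the required value.

f ≈ 71.6 N (up the incline)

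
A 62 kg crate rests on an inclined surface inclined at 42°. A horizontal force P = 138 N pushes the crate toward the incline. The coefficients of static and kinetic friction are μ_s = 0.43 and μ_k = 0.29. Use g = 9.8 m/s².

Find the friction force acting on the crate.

Resolve perpendicular to the incline: N = m g cos θ + P sin θ = 62×9.8×cos 42° + 138×sin 42° = 543.9 N.
Along the incline, the net driving force (taking up-slope positive) is P cos θ − m g sin θ = 102.6 − 406.6 = -304 N, so equilibrium requires friction f = 304 N (up-slope).
Maximum static friction: μ_s N = 0.43 × 543.9 = 233.9 N.
The required 304 N exceeds the static limit, so the crate slides down-slope and f = μ_k N = 0.29×543.9 = 158 N.

f ≈ 158 N (up the incline)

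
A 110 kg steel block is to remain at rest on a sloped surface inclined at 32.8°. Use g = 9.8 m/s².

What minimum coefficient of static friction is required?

μ_s,min ≈ 0.644

At the slip threshold m g sin θ = μ_s m g cos θ, so μ_s,min = tan θ.
μ_s,min = tan 32.8° = 0.644.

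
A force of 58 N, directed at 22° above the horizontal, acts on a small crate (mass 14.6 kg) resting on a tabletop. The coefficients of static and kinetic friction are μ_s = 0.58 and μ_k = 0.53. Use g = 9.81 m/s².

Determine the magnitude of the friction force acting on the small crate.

f ≈ 53.8 N

N = m g − P sin α = 143.2 − 58×sin 22° = 121.5 N.
Horizontally, friction must balance P cos α = 53.78 N.
The static-friction limit is μ_s N = 70.47 N.
Since 53.78 N does not exceed the limit, the small crate stays at rest and f = 53.8 N.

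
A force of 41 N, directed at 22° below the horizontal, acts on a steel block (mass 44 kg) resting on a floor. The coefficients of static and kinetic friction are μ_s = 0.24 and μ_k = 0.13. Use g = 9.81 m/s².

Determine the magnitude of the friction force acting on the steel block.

f ≈ 38 N

Vertical equilibrium gives N = m g + P sin α = 447 N.
The horizontal driving force is P cos α = 38.01 N, so equilibrium needs friction f = 38.01 N.
μ_s N = 0.24 × 447 = 107.3 N.
38.01 ≤ 107.3 N → static; friction equals the required 38 N.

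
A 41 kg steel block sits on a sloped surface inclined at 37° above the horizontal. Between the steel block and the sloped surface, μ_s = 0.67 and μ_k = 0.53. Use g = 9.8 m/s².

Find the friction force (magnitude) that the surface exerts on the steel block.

f ≈ 170 N (up the incline)

Normal force: N = m g cos θ = 41 × 9.8 × cos 37° = 320.9 N.
Along the slope the weight component is m g sin θ = 241.8 N; friction must supply exactly this, acting up-slope.
Static friction can supply at most μ_s N = 215 N.
|241.8| exceeds 215 N, so the steel block slips down-slope; friction is kinetic, f = μ_k N = 0.53×320.9 = 170 N.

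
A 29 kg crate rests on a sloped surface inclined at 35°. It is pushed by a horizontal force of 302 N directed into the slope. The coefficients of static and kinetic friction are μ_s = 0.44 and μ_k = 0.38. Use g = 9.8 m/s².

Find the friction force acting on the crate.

f ≈ 84.4 N (down the incline)

The horizontal push has a component P sin θ into the surface, so N = m g cos θ + P sin θ = 232.8 + 173.2 = 406 N.
Along the incline, the net driving force (taking up-slope positive) is P cos θ − m g sin θ = 247.4 − 163 = 84.37 N, so equilibrium requires friction f = -84.37 N (down-slope).
Maximum static friction: μ_s N = 0.44 × 406 = 178.7 N.
|f_req| = 84.37 ≤ 178.7 N → the crate is in equilibrium; friction equals the required value.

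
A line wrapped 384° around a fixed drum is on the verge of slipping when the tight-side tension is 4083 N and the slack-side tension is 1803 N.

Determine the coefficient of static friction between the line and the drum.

μ ≈ 0.122

T₂/T₁ = e^{μβ} → μ = ln(T₂/T₁)/β.
β = 384° = 6.702 rad.
μ = ln(4083/1803)/6.702 = ln(2.265)/6.702 = 0.122.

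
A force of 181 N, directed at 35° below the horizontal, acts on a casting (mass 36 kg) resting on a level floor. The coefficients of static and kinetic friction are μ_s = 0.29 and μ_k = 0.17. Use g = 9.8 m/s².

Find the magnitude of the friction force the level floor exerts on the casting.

The vertical component of P adds to the normal force: N = m g + P sin α = 352.8 + 103.8 = 456.6 N.
The horizontal driving force is P cos α = 148.3 N, so equilibrium needs friction f = 148.3 N.
μ_s N = 0.29 × 456.6 = 132.4 N.
148.3 > 132.4 N → the casting slides; f = μ_k N = 0.17×456.6 = 77.6 N.

f ≈ 77.6 N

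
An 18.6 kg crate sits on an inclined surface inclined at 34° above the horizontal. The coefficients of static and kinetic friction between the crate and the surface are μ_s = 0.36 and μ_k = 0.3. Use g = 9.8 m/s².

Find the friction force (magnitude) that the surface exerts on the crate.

The normal reaction is N = m g cos θ = 151.1 N.
For equilibrium along the incline, friction must balance the weight component: f = m g sin θ = 101.9 N up the slope.
Maximum static friction available: μ_s N = 0.36 × 151.1 = 54.4 N.
Since |101.9| > 54.4 N, static friction cannot hold it; the crate slides down the incline and kinetic friction applies: f = μ_k N = 0.3 × 151.1 = 45.3 N.

f ≈ 45.3 N (up the incline)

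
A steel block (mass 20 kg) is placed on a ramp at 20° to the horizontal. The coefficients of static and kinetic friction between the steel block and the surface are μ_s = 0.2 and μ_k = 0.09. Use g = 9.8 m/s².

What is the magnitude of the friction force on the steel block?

f ≈ 16.6 N (up the incline)

Perpendicular to the surface, N = m g cos θ = 20·9.8·cos 20° = 184.2 N.
Along the slope the weight component is m g sin θ = 67.04 N; friction must supply exactly this, acting up-slope.
Maximum static friction available: μ_s N = 0.2 × 184.2 = 36.84 N.
Since |67.04| > 36.84 N, static friction cannot hold it; the steel block slides down the incline and kinetic friction applies: f = μ_k N = 0.09 × 184.2 = 16.6 N.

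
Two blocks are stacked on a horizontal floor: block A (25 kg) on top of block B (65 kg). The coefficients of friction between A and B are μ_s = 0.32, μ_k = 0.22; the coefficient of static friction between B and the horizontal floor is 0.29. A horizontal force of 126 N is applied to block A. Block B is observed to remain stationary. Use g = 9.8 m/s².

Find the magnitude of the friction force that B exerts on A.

Normal force at the A–B interface: N₁ = m_A g = 245 N.
Maximum static friction on A from B: μ_s N₁ = 0.32×245 = 78.4 N.
Since P = 126 N > 78.4 N, A slides on B; the A–B friction is kinetic: f₁ = μ_k N₁ = 0.22×245 = 53.9 N.
B experiences an equal 53.9 N forward from A (third law). B is in equilibrium, so the floor supplies f₂ = 53.9 N of static friction (limit μ_s(m_A+m_B)g = 255.8 N, not exceeded).

f ≈ 53.9 N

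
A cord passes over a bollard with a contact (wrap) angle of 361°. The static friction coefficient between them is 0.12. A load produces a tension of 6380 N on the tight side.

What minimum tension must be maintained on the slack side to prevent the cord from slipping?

T_min ≈ 3000 N

Capstan equation at impending slip: T_tight/T_slack = e^{μβ}.
β = 361° = 6.301 rad; e^{μβ} = e^{0.12×6.301} = 2.13.
T_slack = T_tight / e^{μβ} = 6380 / 2.13 = 3000 N.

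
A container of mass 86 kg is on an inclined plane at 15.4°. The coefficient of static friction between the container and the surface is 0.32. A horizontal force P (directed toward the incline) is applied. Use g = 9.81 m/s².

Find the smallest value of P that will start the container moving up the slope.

P ≈ 551 N

At impending motion up the slope, friction acts down-slope at its limit: f = μ_s N.
Perpendicular to the incline: N = m g cos θ + P sin θ.
Along the incline: P cos θ = m g sin θ + μ_s N = m g sin θ + μ_s (m g cos θ + P sin θ).
Solving, P (cos θ − μ_s sin θ) = m g (sin θ + μ_s cos θ), so P = 86×9.81×(sin 15.4° + 0.32 cos 15.4°)/(cos 15.4° − 0.32 sin 15.4°) = 844×0.5741/0.8791 = 551 N.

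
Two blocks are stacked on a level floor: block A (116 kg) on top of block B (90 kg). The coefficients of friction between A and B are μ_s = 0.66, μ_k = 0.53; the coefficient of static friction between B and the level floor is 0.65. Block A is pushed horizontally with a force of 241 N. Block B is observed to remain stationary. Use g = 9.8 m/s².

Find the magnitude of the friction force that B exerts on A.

The normal force B exerts on A is simply A's weight, N₁ = 1137 N.
So the A–B interface can sustain at most μ_s N₁ = 750.3 N of static friction.
Since P = 241 N ≤ 750.3 N, A does not slip on B; friction on A equals P = 241 N.
By Newton's third law B feels 241 N forward from A. With B stationary, the floor's static friction on B balances it: f₂ = 241 N (well within μ_s(m_A+m_B)g = 1312 N).

f ≈ 241 N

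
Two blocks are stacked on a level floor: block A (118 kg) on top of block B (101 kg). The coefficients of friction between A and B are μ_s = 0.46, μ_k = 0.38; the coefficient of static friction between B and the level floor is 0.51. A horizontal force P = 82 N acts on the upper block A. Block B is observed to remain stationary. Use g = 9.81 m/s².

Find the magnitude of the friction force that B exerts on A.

f ≈ 82 N

Between the blocks, N₁ = m_A g = 1158 N.
Maximum static friction on A from B: μ_s N₁ = 0.46×1158 = 532.5 N.
P = 82 N is within that limit, so A and B move together (both at rest); the A–B friction is simply f₁ = P = 82 N.
By Newton's third law B feels 82 N forward from A. With B stationary, the floor's static friction on B balances it: f₂ = 82 N (well within μ_s(m_A+m_B)g = 1096 N).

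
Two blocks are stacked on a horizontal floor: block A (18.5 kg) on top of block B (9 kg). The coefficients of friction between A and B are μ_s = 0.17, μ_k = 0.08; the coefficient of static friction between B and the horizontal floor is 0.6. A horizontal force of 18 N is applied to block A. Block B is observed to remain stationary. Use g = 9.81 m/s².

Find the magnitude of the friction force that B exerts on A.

f ≈ 18 N

The normal force B exerts on A is simply A's weight, N₁ = 181.5 N.
So the A–B interface can sustain at most μ_s N₁ = 30.85 N of static friction.
Since P = 18 N ≤ 30.85 N, A does not slip on B; friction on A equals P = 18 N.
By Newton's third law B feels 18 N forward from A. With B stationary, the floor's static friction on B balances it: f₂ = 18 N (well within μ_s(m_A+m_B)g = 161.9 N).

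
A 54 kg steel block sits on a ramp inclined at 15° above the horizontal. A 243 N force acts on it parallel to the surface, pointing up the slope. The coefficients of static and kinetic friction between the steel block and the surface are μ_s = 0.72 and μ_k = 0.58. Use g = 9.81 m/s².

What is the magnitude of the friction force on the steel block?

f ≈ 106 N (down the incline)

The normal reaction is N = m g cos θ = 511.7 N.
The friction needed for equilibrium is m g sin θ − P = 137.1 − 243 = -105.9 N, measured positive up-slope.
Maximum static friction available: μ_s N = 0.72 × 511.7 = 368.4 N.
Since |-105.9| ≤ 368.4 N, the steel block remains in static equilibrium and friction takes exactly the required value.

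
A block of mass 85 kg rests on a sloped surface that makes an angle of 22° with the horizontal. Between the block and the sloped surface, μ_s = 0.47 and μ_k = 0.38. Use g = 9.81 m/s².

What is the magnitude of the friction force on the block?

Perpendicular to the surface, N = m g cos θ = 85·9.81·cos 22° = 773.1 N.
Along the slope the weight component is m g sin θ = 312.4 N; friction must supply exactly this, acting up-slope.
The static-friction ceiling is μ_s N = 0.47 × 773.1 = 363.4 N.
Since |312.4| ≤ 363.4 N, no slip — friction simply equals what equilibrium demands.

f ≈ 312 N (up the incline)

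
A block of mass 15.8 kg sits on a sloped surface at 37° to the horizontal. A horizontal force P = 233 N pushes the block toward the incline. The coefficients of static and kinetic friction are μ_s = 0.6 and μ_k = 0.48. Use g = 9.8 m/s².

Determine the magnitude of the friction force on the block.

Resolve perpendicular to the incline: N = m g cos θ + P sin θ = 15.8×9.8×cos 37° + 233×sin 37° = 263.9 N.
Parallel to the incline: P cos θ − m g sin θ = 186.1 − 93.19 = 92.9 N; the friction needed to balance this is 92.9 N acting down the slope.
Maximum static friction: μ_s N = 0.6 × 263.9 = 158.3 N.
|f_req| = 92.9 ≤ 158.3 N → the block is in equilibrium; friction equals the required value.

f ≈ 92.9 N (down the incline)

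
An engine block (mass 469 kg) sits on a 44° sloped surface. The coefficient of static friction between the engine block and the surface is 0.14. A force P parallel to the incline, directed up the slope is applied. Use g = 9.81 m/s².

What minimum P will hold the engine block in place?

P_min ≈ 2730 N

The engine block tends to slide down (tan θ > μ_s), so at the point of impending slip friction acts up-slope at its limit: f = μ_s N.
P is parallel to the surface, so N = m g cos θ = 3310 N.
Along the incline: P + μ_s N = m g sin θ, so P = 3200 − 0.14×3310 = 2730 N.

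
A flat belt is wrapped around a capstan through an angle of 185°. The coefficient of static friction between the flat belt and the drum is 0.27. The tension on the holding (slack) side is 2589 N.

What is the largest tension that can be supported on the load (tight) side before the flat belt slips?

T_max ≈ 6190 N

At impending slip the capstan equation gives T₂/T₁ = e^{μβ} with β in radians.
β = 185° × π/180 = 3.229 rad.
e^{μβ} = e^{0.27×3.229} = 2.391.
T₂ = T₁ · e^{μβ} = 2589 × 2.391 = 6190 N.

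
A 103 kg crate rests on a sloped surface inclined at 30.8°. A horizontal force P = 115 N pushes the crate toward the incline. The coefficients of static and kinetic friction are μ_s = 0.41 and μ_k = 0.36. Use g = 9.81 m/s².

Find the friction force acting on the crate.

The horizontal push has a component P sin θ into the surface, so N = m g cos θ + P sin θ = 867.9 + 58.88 = 926.8 N.
Parallel to the incline: P cos θ − m g sin θ = 98.78 − 517.4 = -418.6 N; the friction needed to balance this is 418.6 N acting up the slope.
Maximum static friction: μ_s N = 0.41 × 926.8 = 380 N.
The required 418.6 N exceeds the static limit, so the crate slides down-slope and f = μ_k N = 0.36×926.8 = 334 N.

f ≈ 334 N (up the incline)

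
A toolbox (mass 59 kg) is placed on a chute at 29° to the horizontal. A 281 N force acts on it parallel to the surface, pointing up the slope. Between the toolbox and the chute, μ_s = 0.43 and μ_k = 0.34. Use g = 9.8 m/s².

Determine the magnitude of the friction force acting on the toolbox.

f ≈ 0.683 N (down the incline)

Normal force: N = m g cos θ = 59 × 9.8 × cos 29° = 505.7 N.
For equilibrium along the incline the friction force must supply f = m g sin θ − P = 280.3 − 281 = -0.6831 N (positive meaning up-slope).
Static friction can supply at most μ_s N = 217.5 N.
Since |-0.6831| ≤ 217.5 N, static friction is sufficient; f equals the required value, not μ_s N.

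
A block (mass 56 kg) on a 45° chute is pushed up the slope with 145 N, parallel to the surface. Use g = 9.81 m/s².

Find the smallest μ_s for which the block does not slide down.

N = m g cos θ = 388.5 N.
Friction must make up the shortfall along the incline: f = m g sin θ − P = 388.5 − 145 = 243.5 N.
At the threshold f = μ_s N, so μ_s,min = 243.5/388.5 = 0.627.

μ_s,min ≈ 0.627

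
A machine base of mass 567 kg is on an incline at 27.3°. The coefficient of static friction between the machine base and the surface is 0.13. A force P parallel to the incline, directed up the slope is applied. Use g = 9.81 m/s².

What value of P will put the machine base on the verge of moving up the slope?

P ≈ 3190 N

At impending motion up the slope, friction acts down-slope at its limit: f = μ_s N.
P is parallel to the surface, so N = m g cos θ = 4940 N.
Along the incline: P = m g sin θ + μ_s N = 2550 + 0.13×4940 = 3190 N.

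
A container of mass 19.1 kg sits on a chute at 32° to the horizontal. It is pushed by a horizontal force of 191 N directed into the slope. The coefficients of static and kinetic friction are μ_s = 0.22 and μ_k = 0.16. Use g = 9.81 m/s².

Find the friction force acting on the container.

The horizontal push has a component P sin θ into the surface, so N = m g cos θ + P sin θ = 158.9 + 101.2 = 260.1 N.
Parallel to the incline: P cos θ − m g sin θ = 162 − 99.29 = 62.69 N; the friction needed to balance this is 62.69 N acting down the slope.
The limit of static friction is μ_s N = 57.23 N.
The required 62.69 N exceeds the static limit, so the container slides up-slope and f = μ_k N = 0.16×260.1 = 41.6 N.

f ≈ 41.6 N (down the incline)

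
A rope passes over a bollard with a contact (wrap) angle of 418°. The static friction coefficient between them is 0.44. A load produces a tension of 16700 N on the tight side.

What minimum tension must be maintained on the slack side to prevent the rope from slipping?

T_min ≈ 674 N

Capstan equation at impending slip: T_tight/T_slack = e^{μβ}.
β = 418° = 7.295 rad; e^{μβ} = e^{0.44×7.295} = 24.78.
T_slack = T_tight / e^{μβ} = 16700 / 24.78 = 674 N.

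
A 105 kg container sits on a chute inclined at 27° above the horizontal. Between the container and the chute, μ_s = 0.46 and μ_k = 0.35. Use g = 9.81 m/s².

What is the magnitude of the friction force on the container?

Perpendicular to the surface, N = m g cos θ = 105·9.81·cos 27° = 917.8 N.
Along the slope the weight component is m g sin θ = 467.6 N; friction must supply exactly this, acting up-slope.
Maximum static friction available: μ_s N = 0.46 × 917.8 = 422.2 N.
Since |467.6| > 422.2 N, static friction cannot hold it; the container slides down the incline and kinetic friction applies: f = μ_k N = 0.35 × 917.8 = 321 N.

f ≈ 321 N (up the incline)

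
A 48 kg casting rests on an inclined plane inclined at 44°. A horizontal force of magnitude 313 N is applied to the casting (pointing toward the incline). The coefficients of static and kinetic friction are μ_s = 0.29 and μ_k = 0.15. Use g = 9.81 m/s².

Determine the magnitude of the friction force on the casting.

f ≈ 102 N (up the incline)

The horizontal push has a component P sin θ into the surface, so N = m g cos θ + P sin θ = 338.7 + 217.4 = 556.2 N.
Along the incline, the net driving force (taking up-slope positive) is P cos θ − m g sin θ = 225.2 − 327.1 = -101.9 N, so equilibrium requires friction f = 101.9 N (up-slope).
The limit of static friction is μ_s N = 161.3 N.
Since 101.9 N is within the 161.3 N limit, the casting stays put and friction is exactly 102 N.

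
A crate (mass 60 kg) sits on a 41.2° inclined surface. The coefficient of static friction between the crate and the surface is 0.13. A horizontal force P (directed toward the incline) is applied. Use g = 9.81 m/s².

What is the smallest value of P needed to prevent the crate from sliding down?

The crate tends to slide down (tan θ > μ_s), so at the point of impending slip friction acts up-slope at its limit: f = μ_s N.
Perpendicular to the incline: N = m g cos θ + P sin θ.
Along the incline: P cos θ + μ_s N = m g sin θ, i.e. P cos θ + μ_s (m g cos θ + P sin θ) = m g sin θ.
Solving, P (cos θ + μ_s sin θ) = m g (sin θ − μ_s cos θ), so P = 589×0.5609/0.838 = 394 N.

P_min ≈ 394 N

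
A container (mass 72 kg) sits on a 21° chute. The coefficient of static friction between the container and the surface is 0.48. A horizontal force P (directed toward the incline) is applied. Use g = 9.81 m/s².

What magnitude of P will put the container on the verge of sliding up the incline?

At impending motion up the slope, friction acts down-slope at its limit: f = μ_s N.
Perpendicular to the incline: N = m g cos θ + P sin θ.
Along the incline: P cos θ = m g sin θ + μ_s N = m g sin θ + μ_s (m g cos θ + P sin θ).
Solving, P (cos θ − μ_s sin θ) = m g (sin θ + μ_s cos θ), so P = 72×9.81×(sin 21° + 0.48 cos 21°)/(cos 21° − 0.48 sin 21°) = 706×0.8065/0.7616 = 748 N.

P ≈ 748 N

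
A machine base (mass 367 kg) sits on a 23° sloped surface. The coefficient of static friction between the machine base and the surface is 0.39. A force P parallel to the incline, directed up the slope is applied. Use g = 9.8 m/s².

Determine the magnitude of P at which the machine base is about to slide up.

At impending motion up the slope, friction acts down-slope at its limit: f = μ_s N.
P is parallel to the surface, so N = m g cos θ = 3310 N.
Along the incline: P = m g sin θ + μ_s N = 1410 + 0.39×3310 = 2700 N.

P ≈ 2700 N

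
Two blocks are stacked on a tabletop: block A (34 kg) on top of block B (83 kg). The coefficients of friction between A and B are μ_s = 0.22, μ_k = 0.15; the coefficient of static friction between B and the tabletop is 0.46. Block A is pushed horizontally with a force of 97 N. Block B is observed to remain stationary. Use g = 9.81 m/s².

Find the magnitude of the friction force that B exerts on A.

f ≈ 50 N

The normal force B exerts on A is simply A's weight, N₁ = 333.5 N.
Maximum static friction on A from B: μ_s N₁ = 0.22×333.5 = 73.38 N.
Since P = 97 N > 73.38 N, A slides on B; the A–B friction is kinetic: f₁ = μ_k N₁ = 0.15×333.5 = 50 N.
B experiences an equal 50 N forward from A (third law). B is in equilibrium, so the floor supplies f₂ = 50 N of static friction (limit μ_s(m_A+m_B)g = 528 N, not exceeded).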